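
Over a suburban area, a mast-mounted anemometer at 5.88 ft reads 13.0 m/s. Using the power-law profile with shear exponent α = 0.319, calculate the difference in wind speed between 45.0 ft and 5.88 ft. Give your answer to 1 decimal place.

11.9 m/s

Power law: V₂ = V₁ · (z₂/z₁)^α = 13.0 × (7.6531)^0.319 = 24.8821 m/s
ΔV = 24.8821 − 13.0 = 11.8821 m/s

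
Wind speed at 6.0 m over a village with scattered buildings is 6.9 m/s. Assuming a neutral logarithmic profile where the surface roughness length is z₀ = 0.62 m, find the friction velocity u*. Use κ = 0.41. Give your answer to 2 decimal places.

Log law: V(z) = (u*/κ) · ln(z/z₀) ⇒ u* = κ · V / ln(z/z₀)
u* = 0.41 × 6.9 / ln(6.0/0.62) = 0.41 × 6.9 / 2.2698
   = 2.8290 / 2.2698 = 1.2464 m/s

u* ≈ 1.25 m/s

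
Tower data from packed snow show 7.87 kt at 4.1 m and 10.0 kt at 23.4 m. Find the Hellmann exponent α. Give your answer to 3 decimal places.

Power law: V₂/V₁ = (z₂/z₁)^α ⇒ α = ln(V₂/V₁) / ln(z₂/z₁)
α = ln(10.0/7.87) / ln(23.4/4.1) = ln(1.2706) / ln(5.7073)
  = 0.23953 / 1.74175 = 0.13752

α ≈ 0.138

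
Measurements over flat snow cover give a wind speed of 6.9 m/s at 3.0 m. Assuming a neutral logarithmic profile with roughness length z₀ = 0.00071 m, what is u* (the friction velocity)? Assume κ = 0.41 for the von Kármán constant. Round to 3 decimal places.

u* ≈ 0.339 m/s

Log law: V(z) = (u*/κ) · ln(z/z₀) ⇒ u* = κ · V / ln(z/z₀)
u* = 0.41 × 6.9 / ln(3.0/0.00071) = 0.41 × 6.9 / 8.3489
   = 2.8290 / 8.3489 = 0.3388 m/s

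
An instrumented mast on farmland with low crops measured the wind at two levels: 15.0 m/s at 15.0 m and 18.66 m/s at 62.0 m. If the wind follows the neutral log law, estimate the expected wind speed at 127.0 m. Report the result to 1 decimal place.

Log law: V ∝ ln(z/z₀). From the pair, with r = V₁/V₂ = 0.80386,
ln z₀ = (ln z₁ − r·ln z₂)/(1 − r) = (2.7081 − 0.80386×4.1271)/0.19614 = -3.1079 → z₀ = 0.04470 m
V₃ = V₁ · ln(z₃/z₀)/ln(z₁/z₀) = 15.0 × 7.9521/5.8159 = 20.5094 m/s

20.5 m/s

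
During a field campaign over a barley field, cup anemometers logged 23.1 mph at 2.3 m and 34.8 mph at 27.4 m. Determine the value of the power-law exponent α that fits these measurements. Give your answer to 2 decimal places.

α ≈ 0.17

Power law: V₂/V₁ = (z₂/z₁)^α ⇒ α = ln(V₂/V₁) / ln(z₂/z₁)
α = ln(34.8/23.1) / ln(27.4/2.3) = ln(1.5065) / ln(11.9130)
  = 0.40978 / 2.47763 = 0.16539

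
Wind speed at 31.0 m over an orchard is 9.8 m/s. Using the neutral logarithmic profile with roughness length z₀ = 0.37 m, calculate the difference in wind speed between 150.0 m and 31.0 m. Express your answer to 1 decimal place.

3.5 m/s

Log law: V₂ = V₁ · ln(z₂/z₀)/ln(z₁/z₀) = 9.8 × 6.0049/4.4282 = 13.2892 m/s
ΔV = 13.2892 − 9.8 = 3.4892 m/s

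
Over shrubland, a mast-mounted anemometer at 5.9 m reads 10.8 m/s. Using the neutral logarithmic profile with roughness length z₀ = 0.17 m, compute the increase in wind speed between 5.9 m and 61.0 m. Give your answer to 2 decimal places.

Log law: V₂ = V₁ · ln(z₂/z₀)/ln(z₁/z₀) = 10.8 × 5.8828/3.5469 = 17.9127 m/s
ΔV = 17.9127 − 10.8 = 7.1127 m/s

7.11 m/s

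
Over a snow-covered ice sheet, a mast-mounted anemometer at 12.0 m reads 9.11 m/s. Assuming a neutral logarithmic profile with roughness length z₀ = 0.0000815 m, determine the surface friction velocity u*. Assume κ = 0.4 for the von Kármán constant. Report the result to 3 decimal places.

Log law: V(z) = (u*/κ) · ln(z/z₀) ⇒ u* = κ · V / ln(z/z₀)
u* = 0.4 × 9.11 / ln(12.0/0.0000815) = 0.4 × 9.11 / 11.8998
   = 3.6440 / 11.8998 = 0.3062 m/s

u* ≈ 0.306 m/s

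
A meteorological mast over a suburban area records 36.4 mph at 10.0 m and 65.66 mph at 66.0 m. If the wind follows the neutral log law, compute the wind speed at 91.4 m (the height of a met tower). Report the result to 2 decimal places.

Log law: V ∝ ln(z/z₀). From the pair, with r = V₁/V₂ = 0.55437,
ln z₀ = (ln z₁ − r·ln z₂)/(1 − r) = (2.3026 − 0.55437×4.1897)/0.44563 = -0.0450 → z₀ = 0.9560 m
V₃ = V₁ · ln(z₃/z₀)/ln(z₁/z₀) = 36.4 × 4.5602/2.3476 = 70.7085 mph

70.71 mph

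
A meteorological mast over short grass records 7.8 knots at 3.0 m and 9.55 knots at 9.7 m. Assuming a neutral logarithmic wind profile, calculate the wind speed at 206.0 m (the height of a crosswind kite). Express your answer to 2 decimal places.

14.11 knots

Log law: V ∝ ln(z/z₀). From the pair, with r = V₁/V₂ = 0.81675,
ln z₀ = (ln z₁ − r·ln z₂)/(1 − r) = (1.0986 − 0.81675×2.2721)/0.18325 = -4.1319 → z₀ = 0.01605 m
V₃ = V₁ · ln(z₃/z₀)/ln(z₁/z₀) = 7.8 × 9.4598/5.2305 = 14.1069 knots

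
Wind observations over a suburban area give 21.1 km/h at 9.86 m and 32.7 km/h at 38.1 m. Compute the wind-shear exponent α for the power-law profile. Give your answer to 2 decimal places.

Power law: V₂/V₁ = (z₂/z₁)^α ⇒ α = ln(V₂/V₁) / ln(z₂/z₁)
α = ln(32.7/21.1) / ln(38.1/9.86) = ln(1.5498) / ln(3.8641)
  = 0.43810 / 1.35173 = 0.32411

α ≈ 0.32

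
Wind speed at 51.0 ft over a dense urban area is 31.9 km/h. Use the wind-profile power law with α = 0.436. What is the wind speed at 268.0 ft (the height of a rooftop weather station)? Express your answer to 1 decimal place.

65.8 km/h

Power-law profile: V₂ = V₁ · (z₂/z₁)^α
V₂ = 31.9 × (268.0/51.0)^0.436 = 31.9 × (5.2549)^0.436
    = 31.9 × 2.0614 = 65.7593 km/h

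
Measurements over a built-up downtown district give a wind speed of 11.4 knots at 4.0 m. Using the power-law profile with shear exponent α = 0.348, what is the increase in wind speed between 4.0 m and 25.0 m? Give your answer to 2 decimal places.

10.17 knots

Power law: V₂ = V₁ · (z₂/z₁)^α = 11.4 × (6.2500)^0.348 = 21.5710 knots
ΔV = 21.5710 − 11.4 = 10.1710 knots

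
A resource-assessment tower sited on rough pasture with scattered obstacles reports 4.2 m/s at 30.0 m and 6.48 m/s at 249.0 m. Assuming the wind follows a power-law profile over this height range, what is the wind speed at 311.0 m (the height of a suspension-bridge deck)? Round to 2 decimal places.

First find α: α = ln(V₂/V₁)/ln(z₂/z₁) = ln(6.48/4.2)/ln(249.0/30.0) = 0.43364/2.11626 = 0.2049
Extrapolate from 249.0 m to 311.0 m: V₃ = 6.48 × (311.0/249.0)^0.2049 = 6.48 × 1.0466 = 6.7821 m/s

6.78 m/s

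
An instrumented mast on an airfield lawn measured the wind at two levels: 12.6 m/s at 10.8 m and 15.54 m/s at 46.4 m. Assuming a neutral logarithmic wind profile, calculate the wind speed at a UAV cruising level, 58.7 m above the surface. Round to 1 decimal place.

Log law: V ∝ ln(z/z₀). From the pair, with r = V₁/V₂ = 0.81081,
ln z₀ = (ln z₁ − r·ln z₂)/(1 − r) = (2.3795 − 0.81081×3.8373)/0.18919 = -3.8680 → z₀ = 0.02090 m
V₃ = V₁ · ln(z₃/z₀)/ln(z₁/z₀) = 12.6 × 7.9404/6.2475 = 16.0142 m/s

16.0 m/s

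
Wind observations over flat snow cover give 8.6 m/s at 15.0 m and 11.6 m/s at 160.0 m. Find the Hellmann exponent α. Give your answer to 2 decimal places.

α ≈ 0.13

Power law: V₂/V₁ = (z₂/z₁)^α ⇒ α = ln(V₂/V₁) / ln(z₂/z₁)
α = ln(11.6/8.6) / ln(160.0/15.0) = ln(1.3488) / ln(10.6667)
  = 0.29924 / 2.36712 = 0.12642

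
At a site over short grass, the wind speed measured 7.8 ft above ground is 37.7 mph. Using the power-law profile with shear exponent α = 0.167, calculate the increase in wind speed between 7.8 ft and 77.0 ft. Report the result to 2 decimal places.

Power law: V₂ = V₁ · (z₂/z₁)^α = 37.7 × (9.8718)^0.167 = 55.2593 mph
ΔV = 55.2593 − 37.7 = 17.5593 mph

17.56 mph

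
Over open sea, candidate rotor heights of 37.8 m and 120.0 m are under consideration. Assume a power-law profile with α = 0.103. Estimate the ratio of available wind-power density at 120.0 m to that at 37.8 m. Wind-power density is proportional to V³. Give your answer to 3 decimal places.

1.429

Speed ratio: V_B/V_A = (z_B/z_A)^α = (120.0/37.8)^0.103 = (3.1746)^0.103 = 1.12635
Power-density ratio: P_B/P_A = (V_B/V_A)³ = (1.12635)³ = 1.42897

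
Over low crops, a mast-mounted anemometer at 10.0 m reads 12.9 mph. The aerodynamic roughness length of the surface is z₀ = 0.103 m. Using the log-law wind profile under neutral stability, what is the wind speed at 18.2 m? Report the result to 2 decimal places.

Log law: V(z) ∝ ln(z/z₀), so V₂/V₁ = ln(z₂/z₀) / ln(z₁/z₀).
ln(18.2/0.103) = 5.1744, ln(10.0/0.103) = 4.5756
V₂ = 12.9 × 5.1744/4.5756 = 12.9 × 1.1309 = 14.5883 mph

14.59 mph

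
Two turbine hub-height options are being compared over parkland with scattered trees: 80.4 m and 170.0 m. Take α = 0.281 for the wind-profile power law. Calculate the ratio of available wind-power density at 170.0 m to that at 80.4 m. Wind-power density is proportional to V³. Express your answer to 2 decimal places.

Speed ratio: V_B/V_A = (z_B/z_A)^α = (170.0/80.4)^0.281 = (2.1144)^0.281 = 1.23418
Power-density ratio: P_B/P_A = (V_B/V_A)³ = (1.23418)³ = 1.87991

1.88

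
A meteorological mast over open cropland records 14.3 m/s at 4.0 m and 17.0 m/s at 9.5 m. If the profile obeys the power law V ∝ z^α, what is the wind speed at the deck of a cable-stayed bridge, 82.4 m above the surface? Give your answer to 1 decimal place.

First find α: α = ln(V₂/V₁)/ln(z₂/z₁) = ln(17.0/14.3)/ln(9.5/4.0) = 0.17295/0.86500 = 0.1999
Extrapolate from 9.5 m to 82.4 m: V₃ = 17.0 × (82.4/9.5)^0.1999 = 17.0 × 1.5402 = 26.1842 m/s

26.2 m/s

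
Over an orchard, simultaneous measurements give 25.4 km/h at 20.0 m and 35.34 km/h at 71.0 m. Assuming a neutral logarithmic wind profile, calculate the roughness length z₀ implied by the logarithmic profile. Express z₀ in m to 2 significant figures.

z₀ ≈ 0.79 m

Log law: V(z) ∝ ln(z/z₀). With r = V₁/V₂ = 25.4/35.34 = 0.71873,
r · ln(z₂/z₀) = ln(z₁/z₀) ⇒ ln z₀ = (ln z₁ − r·ln z₂)/(1 − r)
ln z₀ = (2.99573 − 0.71873×4.26268) / 0.28127 = -0.2417
z₀ = exp(-0.2417) = 0.7853 m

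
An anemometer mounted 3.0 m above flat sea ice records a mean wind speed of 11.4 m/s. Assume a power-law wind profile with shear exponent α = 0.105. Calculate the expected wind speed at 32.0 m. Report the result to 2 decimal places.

14.62 m/s

Power-law profile: V₂ = V₁ · (z₂/z₁)^α
V₂ = 11.4 × (32.0/3.0)^0.105 = 11.4 × (10.6667)^0.105
    = 11.4 × 1.2822 = 14.6167 m/s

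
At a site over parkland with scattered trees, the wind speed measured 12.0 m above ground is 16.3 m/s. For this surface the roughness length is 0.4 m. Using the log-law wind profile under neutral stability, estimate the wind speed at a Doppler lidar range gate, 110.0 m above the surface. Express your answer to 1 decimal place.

Log law: V(z) ∝ ln(z/z₀), so V₂/V₁ = ln(z₂/z₀) / ln(z₁/z₀).
ln(110.0/0.4) = 5.6168, ln(12.0/0.4) = 3.4012
V₂ = 16.3 × 5.6168/3.4012 = 16.3 × 1.6514 = 26.9180 m/s

26.9 m/s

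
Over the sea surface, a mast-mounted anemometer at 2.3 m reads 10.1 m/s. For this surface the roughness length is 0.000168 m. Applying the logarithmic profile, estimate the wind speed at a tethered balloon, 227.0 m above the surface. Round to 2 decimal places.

Log law: V(z) ∝ ln(z/z₀), so V₂/V₁ = ln(z₂/z₀) / ln(z₁/z₀).
ln(227.0/0.000168) = 14.1165, ln(2.3/0.000168) = 9.5245
V₂ = 10.1 × 14.1165/9.5245 = 10.1 × 1.4821 = 14.9695 m/s

14.97 m/s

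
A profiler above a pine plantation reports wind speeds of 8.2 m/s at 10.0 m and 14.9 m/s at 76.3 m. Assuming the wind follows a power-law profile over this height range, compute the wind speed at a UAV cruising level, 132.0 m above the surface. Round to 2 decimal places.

17.50 m/s

First find α: α = ln(V₂/V₁)/ln(z₂/z₁) = ln(14.9/8.2)/ln(76.3/10.0) = 0.59723/2.03209 = 0.2939
Extrapolate from 76.3 m to 132.0 m: V₃ = 14.9 × (132.0/76.3)^0.2939 = 14.9 × 1.1748 = 17.5045 m/s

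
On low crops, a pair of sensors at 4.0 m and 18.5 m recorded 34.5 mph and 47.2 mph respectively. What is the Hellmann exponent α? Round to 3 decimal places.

α ≈ 0.205

Power law: V₂/V₁ = (z₂/z₁)^α ⇒ α = ln(V₂/V₁) / ln(z₂/z₁)
α = ln(47.2/34.5) / ln(18.5/4.0) = ln(1.3681) / ln(4.6250)
  = 0.31343 / 1.53148 = 0.20466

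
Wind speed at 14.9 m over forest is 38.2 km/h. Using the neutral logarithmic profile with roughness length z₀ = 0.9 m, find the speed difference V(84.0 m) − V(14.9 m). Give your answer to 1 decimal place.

23.5 km/h

Log law: V₂ = V₁ · ln(z₂/z₀)/ln(z₁/z₀) = 38.2 × 4.5362/2.8067 = 61.7382 km/h
ΔV = 61.7382 − 38.2 = 23.5382 km/h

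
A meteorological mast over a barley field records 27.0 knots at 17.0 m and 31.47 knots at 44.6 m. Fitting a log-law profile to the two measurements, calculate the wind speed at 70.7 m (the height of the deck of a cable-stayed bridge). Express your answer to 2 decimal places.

33.61 knots

Log law: V ∝ ln(z/z₀). From the pair, with r = V₁/V₂ = 0.85796,
ln z₀ = (ln z₁ − r·ln z₂)/(1 − r) = (2.8332 − 0.85796×3.7977)/0.14204 = -2.9927 → z₀ = 0.05015 m
V₃ = V₁ · ln(z₃/z₀)/ln(z₁/z₀) = 27.0 × 7.2512/5.8260 = 33.6051 knots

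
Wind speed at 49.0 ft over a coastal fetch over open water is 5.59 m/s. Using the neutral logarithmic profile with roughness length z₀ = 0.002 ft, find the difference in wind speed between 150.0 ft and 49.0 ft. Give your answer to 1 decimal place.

0.6 m/s

Log law: V₂ = V₁ · ln(z₂/z₀)/ln(z₁/z₀) = 5.59 × 11.2252/10.1064 = 6.2088 m/s
ΔV = 6.2088 − 5.59 = 0.6188 m/s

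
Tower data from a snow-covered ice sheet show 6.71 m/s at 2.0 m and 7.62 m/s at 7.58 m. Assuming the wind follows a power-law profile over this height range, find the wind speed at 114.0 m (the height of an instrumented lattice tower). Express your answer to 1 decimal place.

First find α: α = ln(V₂/V₁)/ln(z₂/z₁) = ln(7.62/6.71)/ln(7.58/2.0) = 0.12718/1.33237 = 0.0955
Extrapolate from 7.58 m to 114.0 m: V₃ = 7.62 × (114.0/7.58)^0.0955 = 7.62 × 1.2953 = 9.8702 m/s

9.9 m/s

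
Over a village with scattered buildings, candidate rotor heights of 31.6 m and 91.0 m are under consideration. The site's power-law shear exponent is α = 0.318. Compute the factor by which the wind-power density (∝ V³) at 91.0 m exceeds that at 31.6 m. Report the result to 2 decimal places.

2.74

Speed ratio: V_B/V_A = (z_B/z_A)^α = (91.0/31.6)^0.318 = (2.8797)^0.318 = 1.39983
Power-density ratio: P_B/P_A = (V_B/V_A)³ = (1.39983)³ = 2.74299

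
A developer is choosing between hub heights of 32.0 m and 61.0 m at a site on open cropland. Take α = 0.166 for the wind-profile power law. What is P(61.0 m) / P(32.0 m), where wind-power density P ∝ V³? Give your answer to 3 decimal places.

1.379

Speed ratio: V_B/V_A = (z_B/z_A)^α = (61.0/32.0)^0.166 = (1.9062)^0.166 = 1.11304
Power-density ratio: P_B/P_A = (V_B/V_A)³ = (1.11304)³ = 1.37889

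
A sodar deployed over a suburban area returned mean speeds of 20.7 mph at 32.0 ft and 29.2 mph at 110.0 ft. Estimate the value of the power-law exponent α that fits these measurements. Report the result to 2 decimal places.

Power law: V₂/V₁ = (z₂/z₁)^α ⇒ α = ln(V₂/V₁) / ln(z₂/z₁)
α = ln(29.2/20.7) / ln(110.0/32.0) = ln(1.4106) / ln(3.4375)
  = 0.34404 / 1.23474 = 0.27863

α ≈ 0.28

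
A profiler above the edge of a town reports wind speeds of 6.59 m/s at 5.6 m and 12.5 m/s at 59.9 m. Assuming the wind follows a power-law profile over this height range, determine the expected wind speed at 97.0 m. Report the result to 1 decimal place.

14.2 m/s

First find α: α = ln(V₂/V₁)/ln(z₂/z₁) = ln(12.5/6.59)/ln(59.9/5.6) = 0.64018/2.36991 = 0.2701
Extrapolate from 59.9 m to 97.0 m: V₃ = 12.5 × (97.0/59.9)^0.2701 = 12.5 × 1.1391 = 14.2383 m/s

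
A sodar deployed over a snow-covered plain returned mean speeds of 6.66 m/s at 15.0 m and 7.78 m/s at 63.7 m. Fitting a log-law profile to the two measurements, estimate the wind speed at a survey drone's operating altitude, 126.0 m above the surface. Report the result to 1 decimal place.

Log law: V ∝ ln(z/z₀). From the pair, with r = V₁/V₂ = 0.85604,
ln z₀ = (ln z₁ − r·ln z₂)/(1 − r) = (2.7081 − 0.85604×4.1542)/0.14396 = -5.8913 → z₀ = 0.002763 m
V₃ = V₁ · ln(z₃/z₀)/ln(z₁/z₀) = 6.66 × 10.7276/8.5993 = 8.3083 m/s

8.3 m/s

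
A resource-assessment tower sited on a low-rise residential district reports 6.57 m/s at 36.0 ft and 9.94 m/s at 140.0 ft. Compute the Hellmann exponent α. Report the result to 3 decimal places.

α ≈ 0.305

Power law: V₂/V₁ = (z₂/z₁)^α ⇒ α = ln(V₂/V₁) / ln(z₂/z₁)
α = ln(9.94/6.57) / ln(140.0/36.0) = ln(1.5129) / ln(3.8889)
  = 0.41405 / 1.35812 = 0.30487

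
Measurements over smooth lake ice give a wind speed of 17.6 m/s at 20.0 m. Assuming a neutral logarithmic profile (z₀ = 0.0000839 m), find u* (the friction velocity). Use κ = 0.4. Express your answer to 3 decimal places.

Log law: V(z) = (u*/κ) · ln(z/z₀) ⇒ u* = κ · V / ln(z/z₀)
u* = 0.4 × 17.6 / ln(20.0/0.0000839) = 0.4 × 17.6 / 12.3816
   = 7.0400 / 12.3816 = 0.5686 m/s

u* ≈ 0.569 m/s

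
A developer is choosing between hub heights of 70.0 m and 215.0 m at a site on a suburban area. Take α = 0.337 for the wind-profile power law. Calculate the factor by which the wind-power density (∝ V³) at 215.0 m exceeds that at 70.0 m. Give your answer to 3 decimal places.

3.110

Speed ratio: V_B/V_A = (z_B/z_A)^α = (215.0/70.0)^0.337 = (3.0714)^0.337 = 1.45960
Power-density ratio: P_B/P_A = (V_B/V_A)³ = (1.45960)³ = 3.10958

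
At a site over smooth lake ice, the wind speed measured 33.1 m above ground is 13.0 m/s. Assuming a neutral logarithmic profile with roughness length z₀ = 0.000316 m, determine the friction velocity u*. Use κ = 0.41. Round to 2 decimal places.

u* ≈ 0.46 m/s

Log law: V(z) = (u*/κ) · ln(z/z₀) ⇒ u* = κ · V / ln(z/z₀)
u* = 0.41 × 13.0 / ln(33.1/0.000316) = 0.41 × 13.0 / 11.5593
   = 5.3300 / 11.5593 = 0.4611 m/s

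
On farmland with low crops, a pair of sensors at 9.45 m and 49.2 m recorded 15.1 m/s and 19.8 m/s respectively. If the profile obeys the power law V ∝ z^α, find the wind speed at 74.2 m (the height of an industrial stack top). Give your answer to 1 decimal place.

First find α: α = ln(V₂/V₁)/ln(z₂/z₁) = ln(19.8/15.1)/ln(49.2/9.45) = 0.27099/1.64988 = 0.1642
Extrapolate from 49.2 m to 74.2 m: V₃ = 19.8 × (74.2/49.2)^0.1642 = 19.8 × 1.0698 = 21.1823 m/s

21.2 m/s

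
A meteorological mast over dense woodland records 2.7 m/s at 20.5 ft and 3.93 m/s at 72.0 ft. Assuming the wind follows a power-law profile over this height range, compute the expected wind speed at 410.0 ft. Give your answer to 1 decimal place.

6.6 m/s

First find α: α = ln(V₂/V₁)/ln(z₂/z₁) = ln(3.93/2.7)/ln(72.0/20.5) = 0.37539/1.25624 = 0.2988
Extrapolate from 72.0 ft to 410.0 ft: V₃ = 3.93 × (410.0/72.0)^0.2988 = 3.93 × 1.6817 = 6.6090 m/s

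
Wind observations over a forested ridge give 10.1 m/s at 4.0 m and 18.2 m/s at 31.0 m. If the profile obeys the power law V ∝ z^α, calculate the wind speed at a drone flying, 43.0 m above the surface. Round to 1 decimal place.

20.0 m/s

First find α: α = ln(V₂/V₁)/ln(z₂/z₁) = ln(18.2/10.1)/ln(31.0/4.0) = 0.58889/2.04769 = 0.2876
Extrapolate from 31.0 m to 43.0 m: V₃ = 18.2 × (43.0/31.0)^0.2876 = 18.2 × 1.0987 = 19.9958 m/s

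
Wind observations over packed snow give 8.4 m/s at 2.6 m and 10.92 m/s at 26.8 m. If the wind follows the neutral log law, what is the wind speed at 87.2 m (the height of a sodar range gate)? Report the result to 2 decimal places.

Log law: V ∝ ln(z/z₀). From the pair, with r = V₁/V₂ = 0.76923,
ln z₀ = (ln z₁ − r·ln z₂)/(1 − r) = (0.9555 − 0.76923×3.2884)/0.23077 = -6.8208 → z₀ = 0.001091 m
V₃ = V₁ · ln(z₃/z₀)/ln(z₁/z₀) = 8.4 × 11.2890/7.7763 = 12.1944 m/s

12.19 m/s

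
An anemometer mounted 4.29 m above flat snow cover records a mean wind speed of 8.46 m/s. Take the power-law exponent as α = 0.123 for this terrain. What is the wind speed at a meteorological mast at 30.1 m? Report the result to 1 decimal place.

Power-law profile: V₂ = V₁ · (z₂/z₁)^α
V₂ = 8.46 × (30.1/4.29)^0.123 = 8.46 × (7.0163)^0.123
    = 8.46 × 1.2708 = 10.7508 m/s

10.8 m/s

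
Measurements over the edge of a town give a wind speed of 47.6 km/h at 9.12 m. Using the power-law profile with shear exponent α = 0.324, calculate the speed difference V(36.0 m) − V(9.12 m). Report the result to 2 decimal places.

26.67 km/h

Power law: V₂ = V₁ · (z₂/z₁)^α = 47.6 × (3.9474)^0.324 = 74.2695 km/h
ΔV = 74.2695 − 47.6 = 26.6695 km/h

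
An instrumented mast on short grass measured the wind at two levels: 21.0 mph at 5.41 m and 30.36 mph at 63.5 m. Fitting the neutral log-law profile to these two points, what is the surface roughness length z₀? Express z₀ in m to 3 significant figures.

Log law: V(z) ∝ ln(z/z₀). With r = V₁/V₂ = 21.0/30.36 = 0.69170,
r · ln(z₂/z₀) = ln(z₁/z₀) ⇒ ln z₀ = (ln z₁ − r·ln z₂)/(1 − r)
ln z₀ = (1.68825 − 0.69170×4.15104) / 0.30830 = -3.8372
z₀ = exp(-3.8372) = 0.02155 m

z₀ ≈ 0.0216 m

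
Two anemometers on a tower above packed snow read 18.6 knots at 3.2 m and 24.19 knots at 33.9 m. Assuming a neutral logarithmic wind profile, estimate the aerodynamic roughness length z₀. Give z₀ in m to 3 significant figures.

z₀ ≈ 0.00124 m

Log law: V(z) ∝ ln(z/z₀). With r = V₁/V₂ = 18.6/24.19 = 0.76891,
r · ln(z₂/z₀) = ln(z₁/z₀) ⇒ ln z₀ = (ln z₁ − r·ln z₂)/(1 − r)
ln z₀ = (1.16315 − 0.76891×3.52342) / 0.23109 = -6.6903
z₀ = exp(-6.6903) = 0.001243 m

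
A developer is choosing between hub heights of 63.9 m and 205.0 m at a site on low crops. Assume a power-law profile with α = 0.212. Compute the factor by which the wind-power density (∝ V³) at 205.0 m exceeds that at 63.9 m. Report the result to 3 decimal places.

Speed ratio: V_B/V_A = (z_B/z_A)^α = (205.0/63.9)^0.212 = (3.2081)^0.212 = 1.28034
Power-density ratio: P_B/P_A = (V_B/V_A)³ = (1.28034)³ = 2.09883

2.099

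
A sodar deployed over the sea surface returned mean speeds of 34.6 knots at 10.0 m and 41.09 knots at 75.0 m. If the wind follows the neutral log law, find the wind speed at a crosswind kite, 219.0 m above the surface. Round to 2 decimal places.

44.54 knots

Log law: V ∝ ln(z/z₀). From the pair, with r = V₁/V₂ = 0.84205,
ln z₀ = (ln z₁ − r·ln z₂)/(1 − r) = (2.3026 − 0.84205×4.3175)/0.15795 = -8.4394 → z₀ = 0.0002162 m
V₃ = V₁ · ln(z₃/z₀)/ln(z₁/z₀) = 34.6 × 13.8285/10.7420 = 44.5416 knots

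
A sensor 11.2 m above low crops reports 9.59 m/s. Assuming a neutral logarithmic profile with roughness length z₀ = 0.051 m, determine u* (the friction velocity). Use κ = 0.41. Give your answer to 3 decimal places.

Log law: V(z) = (u*/κ) · ln(z/z₀) ⇒ u* = κ · V / ln(z/z₀)
u* = 0.41 × 9.59 / ln(11.2/0.051) = 0.41 × 9.59 / 5.3918
   = 3.9319 / 5.3918 = 0.7292 m/s

u* ≈ 0.729 m/s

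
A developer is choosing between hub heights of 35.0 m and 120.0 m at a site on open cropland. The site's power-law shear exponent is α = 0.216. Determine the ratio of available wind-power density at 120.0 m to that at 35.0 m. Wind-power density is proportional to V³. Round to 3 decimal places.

2.222

Speed ratio: V_B/V_A = (z_B/z_A)^α = (120.0/35.0)^0.216 = (3.4286)^0.216 = 1.30492
Power-density ratio: P_B/P_A = (V_B/V_A)³ = (1.30492)³ = 2.22205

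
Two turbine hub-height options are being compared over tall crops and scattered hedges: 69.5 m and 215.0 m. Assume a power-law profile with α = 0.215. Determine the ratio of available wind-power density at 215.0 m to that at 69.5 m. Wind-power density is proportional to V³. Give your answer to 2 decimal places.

Speed ratio: V_B/V_A = (z_B/z_A)^α = (215.0/69.5)^0.215 = (3.0935)^0.215 = 1.27482
Power-density ratio: P_B/P_A = (V_B/V_A)³ = (1.27482)³ = 2.07178

2.07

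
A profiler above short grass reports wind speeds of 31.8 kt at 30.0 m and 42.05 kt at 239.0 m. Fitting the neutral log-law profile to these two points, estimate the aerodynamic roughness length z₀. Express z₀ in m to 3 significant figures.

Log law: V(z) ∝ ln(z/z₀). With r = V₁/V₂ = 31.8/42.05 = 0.75624,
r · ln(z₂/z₀) = ln(z₁/z₀) ⇒ ln z₀ = (ln z₁ − r·ln z₂)/(1 − r)
ln z₀ = (3.40120 − 0.75624×5.47646) / 0.24376 = -3.0372
z₀ = exp(-3.0372) = 0.04797 m

z₀ ≈ 0.0480 m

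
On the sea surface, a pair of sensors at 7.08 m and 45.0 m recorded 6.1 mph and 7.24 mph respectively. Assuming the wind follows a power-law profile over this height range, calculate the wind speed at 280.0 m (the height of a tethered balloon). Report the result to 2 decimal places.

8.58 mph

First find α: α = ln(V₂/V₁)/ln(z₂/z₁) = ln(7.24/6.1)/ln(45.0/7.08) = 0.17133/1.84939 = 0.0926
Extrapolate from 45.0 m to 280.0 m: V₃ = 7.24 × (280.0/45.0)^0.0926 = 7.24 × 1.1845 = 8.5761 mph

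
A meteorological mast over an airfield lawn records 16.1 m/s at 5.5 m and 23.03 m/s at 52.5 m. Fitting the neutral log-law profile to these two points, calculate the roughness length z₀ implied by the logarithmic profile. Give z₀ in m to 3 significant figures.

Log law: V(z) ∝ ln(z/z₀). With r = V₁/V₂ = 16.1/23.03 = 0.69909,
r · ln(z₂/z₀) = ln(z₁/z₀) ⇒ ln z₀ = (ln z₁ − r·ln z₂)/(1 − r)
ln z₀ = (1.70475 − 0.69909×3.96081) / 0.30091 = -3.5366
z₀ = exp(-3.5366) = 0.02911 m

z₀ ≈ 0.0291 m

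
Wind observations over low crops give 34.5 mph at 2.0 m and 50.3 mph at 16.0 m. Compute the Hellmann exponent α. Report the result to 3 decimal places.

Power law: V₂/V₁ = (z₂/z₁)^α ⇒ α = ln(V₂/V₁) / ln(z₂/z₁)
α = ln(50.3/34.5) / ln(16.0/2.0) = ln(1.4580) / ln(8.0000)
  = 0.37705 / 2.07944 = 0.18132

α ≈ 0.181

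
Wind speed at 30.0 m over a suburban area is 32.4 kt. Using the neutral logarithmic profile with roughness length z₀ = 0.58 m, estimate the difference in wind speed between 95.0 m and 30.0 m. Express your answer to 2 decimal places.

9.46 kt

Log law: V₂ = V₁ · ln(z₂/z₀)/ln(z₁/z₀) = 32.4 × 5.0986/3.9459 = 41.8647 kt
ΔV = 41.8647 − 32.4 = 9.4647 kt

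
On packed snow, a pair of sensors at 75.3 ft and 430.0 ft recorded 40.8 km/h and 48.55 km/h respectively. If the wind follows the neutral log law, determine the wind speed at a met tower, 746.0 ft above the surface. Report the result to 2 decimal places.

Log law: V ∝ ln(z/z₀). From the pair, with r = V₁/V₂ = 0.84037,
ln z₀ = (ln z₁ − r·ln z₂)/(1 − r) = (4.3215 − 0.84037×6.0638)/0.15963 = -4.8509 → z₀ = 0.007821 ft
V₃ = V₁ · ln(z₃/z₀)/ln(z₁/z₀) = 40.8 × 11.4656/9.1724 = 51.0007 km/h

51.00 km/h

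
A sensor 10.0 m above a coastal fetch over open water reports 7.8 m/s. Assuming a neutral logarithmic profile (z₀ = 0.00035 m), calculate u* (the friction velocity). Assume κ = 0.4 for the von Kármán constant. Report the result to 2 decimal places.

u* ≈ 0.30 m/s

Log law: V(z) = (u*/κ) · ln(z/z₀) ⇒ u* = κ · V / ln(z/z₀)
u* = 0.4 × 7.8 / ln(10.0/0.00035) = 0.4 × 7.8 / 10.2602
   = 3.1200 / 10.2602 = 0.3041 m/s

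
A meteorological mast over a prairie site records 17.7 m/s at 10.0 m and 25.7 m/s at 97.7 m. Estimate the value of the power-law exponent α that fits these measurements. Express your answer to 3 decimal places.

Power law: V₂/V₁ = (z₂/z₁)^α ⇒ α = ln(V₂/V₁) / ln(z₂/z₁)
α = ln(25.7/17.7) / ln(97.7/10.0) = ln(1.4520) / ln(9.7700)
  = 0.37293 / 2.27932 = 0.16361

α ≈ 0.164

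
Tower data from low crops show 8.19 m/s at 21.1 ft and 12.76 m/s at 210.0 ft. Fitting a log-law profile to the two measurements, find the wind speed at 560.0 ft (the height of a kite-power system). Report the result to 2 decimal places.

Log law: V ∝ ln(z/z₀). From the pair, with r = V₁/V₂ = 0.64185,
ln z₀ = (ln z₁ − r·ln z₂)/(1 − r) = (3.0493 − 0.64185×5.3471)/0.35815 = -1.0687 → z₀ = 0.3434 ft
V₃ = V₁ · ln(z₃/z₀)/ln(z₁/z₀) = 8.19 × 7.3967/4.1180 = 14.7107 m/s

14.71 m/s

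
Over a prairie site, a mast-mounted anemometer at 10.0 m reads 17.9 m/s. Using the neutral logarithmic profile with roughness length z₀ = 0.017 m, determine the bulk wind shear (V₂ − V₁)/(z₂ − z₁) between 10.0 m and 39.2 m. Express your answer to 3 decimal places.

0.131 m/s/m

Log law: V₂ = V₁ · ln(z₂/z₀)/ln(z₁/z₀) = 17.9 × 7.7432/6.3771 = 21.7345 m/s
ΔV/Δz = (21.7345 − 17.9)/(39.2 − 10.0) = 3.8345/29.2000 = 0.13132 m/s/m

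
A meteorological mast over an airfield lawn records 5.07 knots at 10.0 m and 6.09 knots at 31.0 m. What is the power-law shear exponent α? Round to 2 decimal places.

α ≈ 0.16

Power law: V₂/V₁ = (z₂/z₁)^α ⇒ α = ln(V₂/V₁) / ln(z₂/z₁)
α = ln(6.09/5.07) / ln(31.0/10.0) = ln(1.2012) / ln(3.1000)
  = 0.18331 / 1.13140 = 0.16202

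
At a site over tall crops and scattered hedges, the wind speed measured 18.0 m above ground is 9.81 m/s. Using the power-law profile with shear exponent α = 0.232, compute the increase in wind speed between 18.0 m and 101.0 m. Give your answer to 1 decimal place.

Power law: V₂ = V₁ · (z₂/z₁)^α = 9.81 × (5.6111)^0.232 = 14.6369 m/s
ΔV = 14.6369 − 9.81 = 4.8269 m/s

4.8 m/s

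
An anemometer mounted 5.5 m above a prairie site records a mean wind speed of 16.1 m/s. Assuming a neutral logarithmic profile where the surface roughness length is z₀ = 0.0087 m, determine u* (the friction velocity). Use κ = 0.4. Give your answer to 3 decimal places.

Log law: V(z) = (u*/κ) · ln(z/z₀) ⇒ u* = κ · V / ln(z/z₀)
u* = 0.4 × 16.1 / ln(5.5/0.0087) = 0.4 × 16.1 / 6.4492
   = 6.4400 / 6.4492 = 0.9986 m/s

u* ≈ 0.999 m/s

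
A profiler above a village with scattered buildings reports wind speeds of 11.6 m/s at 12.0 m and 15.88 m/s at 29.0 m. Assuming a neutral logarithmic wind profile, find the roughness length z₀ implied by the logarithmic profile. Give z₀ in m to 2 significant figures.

z₀ ≈ 1.1 m

Log law: V(z) ∝ ln(z/z₀). With r = V₁/V₂ = 11.6/15.88 = 0.73048,
r · ln(z₂/z₀) = ln(z₁/z₀) ⇒ ln z₀ = (ln z₁ − r·ln z₂)/(1 − r)
ln z₀ = (2.48491 − 0.73048×3.36730) / 0.26952 = 0.0934
z₀ = exp(0.0934) = 1.098 m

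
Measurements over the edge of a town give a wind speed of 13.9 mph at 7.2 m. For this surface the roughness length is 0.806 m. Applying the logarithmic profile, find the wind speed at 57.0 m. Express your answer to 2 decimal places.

27.03 mph

Log law: V(z) ∝ ln(z/z₀), so V₂/V₁ = ln(z₂/z₀) / ln(z₁/z₀).
ln(57.0/0.806) = 4.2587, ln(7.2/0.806) = 2.1898
V₂ = 13.9 × 4.2587/2.1898 = 13.9 × 1.9448 = 27.0333 mph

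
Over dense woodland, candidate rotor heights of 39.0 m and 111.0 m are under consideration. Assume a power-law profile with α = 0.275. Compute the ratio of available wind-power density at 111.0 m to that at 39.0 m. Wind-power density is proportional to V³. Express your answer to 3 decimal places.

2.370

Speed ratio: V_B/V_A = (z_B/z_A)^α = (111.0/39.0)^0.275 = (2.8462)^0.275 = 1.33328
Power-density ratio: P_B/P_A = (V_B/V_A)³ = (1.33328)³ = 2.37008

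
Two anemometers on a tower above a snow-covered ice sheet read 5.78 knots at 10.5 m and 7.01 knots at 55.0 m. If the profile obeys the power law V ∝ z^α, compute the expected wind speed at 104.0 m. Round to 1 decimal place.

First find α: α = ln(V₂/V₁)/ln(z₂/z₁) = ln(7.01/5.78)/ln(55.0/10.5) = 0.19293/1.65596 = 0.1165
Extrapolate from 55.0 m to 104.0 m: V₃ = 7.01 × (104.0/55.0)^0.1165 = 7.01 × 1.0770 = 7.5501 knots

7.6 knots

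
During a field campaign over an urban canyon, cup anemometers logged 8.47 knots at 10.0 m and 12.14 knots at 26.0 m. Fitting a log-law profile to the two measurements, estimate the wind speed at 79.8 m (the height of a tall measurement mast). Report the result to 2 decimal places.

Log law: V ∝ ln(z/z₀). From the pair, with r = V₁/V₂ = 0.69769,
ln z₀ = (ln z₁ − r·ln z₂)/(1 − r) = (2.3026 − 0.69769×3.2581)/0.30231 = 0.0974 → z₀ = 1.102 m
V₃ = V₁ · ln(z₃/z₀)/ln(z₁/z₀) = 8.47 × 4.2822/2.2052 = 16.4473 knots

16.45 knots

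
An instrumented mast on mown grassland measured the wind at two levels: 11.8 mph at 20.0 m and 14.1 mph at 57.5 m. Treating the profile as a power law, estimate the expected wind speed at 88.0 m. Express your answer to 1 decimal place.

First find α: α = ln(V₂/V₁)/ln(z₂/z₁) = ln(14.1/11.8)/ln(57.5/20.0) = 0.17808/1.05605 = 0.1686
Extrapolate from 57.5 m to 88.0 m: V₃ = 14.1 × (88.0/57.5)^0.1686 = 14.1 × 1.0744 = 15.1490 mph

15.1 mph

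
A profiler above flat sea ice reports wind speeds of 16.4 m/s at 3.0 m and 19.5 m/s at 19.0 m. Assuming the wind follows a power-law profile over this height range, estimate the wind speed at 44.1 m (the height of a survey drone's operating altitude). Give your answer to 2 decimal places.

First find α: α = ln(V₂/V₁)/ln(z₂/z₁) = ln(19.5/16.4)/ln(19.0/3.0) = 0.17313/1.84583 = 0.0938
Extrapolate from 19.0 m to 44.1 m: V₃ = 19.5 × (44.1/19.0)^0.0938 = 19.5 × 1.0822 = 21.1025 m/s

21.10 m/s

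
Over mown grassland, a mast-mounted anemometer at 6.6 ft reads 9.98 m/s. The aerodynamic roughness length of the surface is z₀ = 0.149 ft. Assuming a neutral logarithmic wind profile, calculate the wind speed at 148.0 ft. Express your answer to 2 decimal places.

18.17 m/s

Log law: V(z) ∝ ln(z/z₀), so V₂/V₁ = ln(z₂/z₀) / ln(z₁/z₀).
ln(148.0/0.149) = 6.9010, ln(6.6/0.149) = 3.7909
V₂ = 9.98 × 6.9010/3.7909 = 9.98 × 1.8204 = 18.1679 m/s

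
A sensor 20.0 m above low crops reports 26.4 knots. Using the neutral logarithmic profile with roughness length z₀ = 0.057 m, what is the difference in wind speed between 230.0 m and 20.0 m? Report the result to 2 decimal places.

Log law: V₂ = V₁ · ln(z₂/z₀)/ln(z₁/z₀) = 26.4 × 8.3028/5.8604 = 37.4022 knots
ΔV = 37.4022 − 26.4 = 11.0022 knots

11.00 knots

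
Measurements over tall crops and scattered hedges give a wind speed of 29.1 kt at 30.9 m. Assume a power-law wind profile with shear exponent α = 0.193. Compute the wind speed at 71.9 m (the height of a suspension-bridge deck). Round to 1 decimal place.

34.3 kt

Power-law profile: V₂ = V₁ · (z₂/z₁)^α
V₂ = 29.1 × (71.9/30.9)^0.193 = 29.1 × (2.3269)^0.193
    = 29.1 × 1.1770 = 34.2515 kt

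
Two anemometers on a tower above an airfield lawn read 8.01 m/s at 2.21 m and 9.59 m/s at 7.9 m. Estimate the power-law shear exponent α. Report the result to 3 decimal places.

Power law: V₂/V₁ = (z₂/z₁)^α ⇒ α = ln(V₂/V₁) / ln(z₂/z₁)
α = ln(9.59/8.01) / ln(7.9/2.21) = ln(1.1973) / ln(3.5747)
  = 0.18003 / 1.27387 = 0.14133

α ≈ 0.141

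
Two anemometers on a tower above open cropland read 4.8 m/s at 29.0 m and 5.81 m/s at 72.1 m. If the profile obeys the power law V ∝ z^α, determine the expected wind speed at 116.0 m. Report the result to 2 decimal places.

First find α: α = ln(V₂/V₁)/ln(z₂/z₁) = ln(5.81/4.8)/ln(72.1/29.0) = 0.19096/0.91076 = 0.2097
Extrapolate from 72.1 m to 116.0 m: V₃ = 5.81 × (116.0/72.1)^0.2097 = 5.81 × 1.1048 = 6.4192 m/s

6.42 m/s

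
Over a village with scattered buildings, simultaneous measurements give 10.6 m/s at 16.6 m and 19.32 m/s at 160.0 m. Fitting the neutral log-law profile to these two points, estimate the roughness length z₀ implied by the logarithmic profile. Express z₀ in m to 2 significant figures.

Log law: V(z) ∝ ln(z/z₀). With r = V₁/V₂ = 10.6/19.32 = 0.54865,
r · ln(z₂/z₀) = ln(z₁/z₀) ⇒ ln z₀ = (ln z₁ − r·ln z₂)/(1 − r)
ln z₀ = (2.80940 − 0.54865×5.07517) / 0.45135 = 0.0551
z₀ = exp(0.0551) = 1.057 m

z₀ ≈ 1.1 m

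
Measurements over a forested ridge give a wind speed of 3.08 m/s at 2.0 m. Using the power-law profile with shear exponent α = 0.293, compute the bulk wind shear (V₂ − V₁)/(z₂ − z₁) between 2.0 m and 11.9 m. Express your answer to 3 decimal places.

Power law: V₂ = V₁ · (z₂/z₁)^α = 3.08 × (5.9500)^0.293 = 5.1938 m/s
ΔV/Δz = (5.1938 − 3.08)/(11.9 − 2.0) = 2.1138/9.9000 = 0.21351 m/s/m

0.214 m/s/m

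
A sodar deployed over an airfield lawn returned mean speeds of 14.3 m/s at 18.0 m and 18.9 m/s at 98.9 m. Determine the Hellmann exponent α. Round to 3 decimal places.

α ≈ 0.164

Power law: V₂/V₁ = (z₂/z₁)^α ⇒ α = ln(V₂/V₁) / ln(z₂/z₁)
α = ln(18.9/14.3) / ln(98.9/18.0) = ln(1.3217) / ln(5.4944)
  = 0.27890 / 1.70374 = 0.16370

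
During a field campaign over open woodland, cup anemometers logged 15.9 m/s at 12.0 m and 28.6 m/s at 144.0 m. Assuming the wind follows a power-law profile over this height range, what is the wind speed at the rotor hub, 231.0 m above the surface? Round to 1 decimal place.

First find α: α = ln(V₂/V₁)/ln(z₂/z₁) = ln(28.6/15.9)/ln(144.0/12.0) = 0.58709/2.48491 = 0.2363
Extrapolate from 144.0 m to 231.0 m: V₃ = 28.6 × (231.0/144.0)^0.2363 = 28.6 × 1.1181 = 31.9785 m/s

32.0 m/s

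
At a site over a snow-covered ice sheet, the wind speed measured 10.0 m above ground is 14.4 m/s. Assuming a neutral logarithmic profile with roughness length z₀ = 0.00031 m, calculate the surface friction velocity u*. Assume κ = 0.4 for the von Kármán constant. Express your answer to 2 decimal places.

Log law: V(z) = (u*/κ) · ln(z/z₀) ⇒ u* = κ · V / ln(z/z₀)
u* = 0.4 × 14.4 / ln(10.0/0.00031) = 0.4 × 14.4 / 10.3815
   = 5.7600 / 10.3815 = 0.5548 m/s

u* ≈ 0.55 m/s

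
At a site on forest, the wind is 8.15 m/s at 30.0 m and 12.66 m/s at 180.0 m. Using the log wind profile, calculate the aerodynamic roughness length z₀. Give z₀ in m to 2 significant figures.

z₀ ≈ 1.2 m

Log law: V(z) ∝ ln(z/z₀). With r = V₁/V₂ = 8.15/12.66 = 0.64376,
r · ln(z₂/z₀) = ln(z₁/z₀) ⇒ ln z₀ = (ln z₁ − r·ln z₂)/(1 − r)
ln z₀ = (3.40120 − 0.64376×5.19296) / 0.35624 = 0.1633
z₀ = exp(0.1633) = 1.177 m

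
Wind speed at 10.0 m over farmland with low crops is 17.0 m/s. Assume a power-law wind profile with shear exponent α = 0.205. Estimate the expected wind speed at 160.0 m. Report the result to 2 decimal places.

30.01 m/s

Power-law profile: V₂ = V₁ · (z₂/z₁)^α
V₂ = 17.0 × (160.0/10.0)^0.205 = 17.0 × (16.0000)^0.205
    = 17.0 × 1.7654 = 30.0119 m/s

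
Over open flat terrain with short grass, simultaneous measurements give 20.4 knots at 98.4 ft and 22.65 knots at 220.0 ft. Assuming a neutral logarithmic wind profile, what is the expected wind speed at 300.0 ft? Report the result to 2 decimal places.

Log law: V ∝ ln(z/z₀). From the pair, with r = V₁/V₂ = 0.90066,
ln z₀ = (ln z₁ − r·ln z₂)/(1 − r) = (4.5890 − 0.90066×5.3936)/0.09934 = -2.7059 → z₀ = 0.06681 ft
V₃ = V₁ · ln(z₃/z₀)/ln(z₁/z₀) = 20.4 × 8.4097/7.2949 = 23.5173 knots

23.52 knots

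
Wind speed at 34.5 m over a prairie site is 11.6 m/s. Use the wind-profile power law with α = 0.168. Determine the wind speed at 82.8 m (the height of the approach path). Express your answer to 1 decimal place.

13.4 m/s

Power-law profile: V₂ = V₁ · (z₂/z₁)^α
V₂ = 11.6 × (82.8/34.5)^0.168 = 11.6 × (2.4000)^0.168
    = 11.6 × 1.1584 = 13.4380 m/s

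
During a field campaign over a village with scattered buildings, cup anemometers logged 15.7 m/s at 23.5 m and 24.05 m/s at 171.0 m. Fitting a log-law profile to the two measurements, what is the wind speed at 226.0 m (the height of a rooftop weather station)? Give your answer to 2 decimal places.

Log law: V ∝ ln(z/z₀). From the pair, with r = V₁/V₂ = 0.65281,
ln z₀ = (ln z₁ − r·ln z₂)/(1 − r) = (3.1570 − 0.65281×5.1417)/0.34719 = -0.5746 → z₀ = 0.5629 m
V₃ = V₁ · ln(z₃/z₀)/ln(z₁/z₀) = 15.7 × 5.9952/3.7316 = 25.2233 m/s

25.22 m/s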